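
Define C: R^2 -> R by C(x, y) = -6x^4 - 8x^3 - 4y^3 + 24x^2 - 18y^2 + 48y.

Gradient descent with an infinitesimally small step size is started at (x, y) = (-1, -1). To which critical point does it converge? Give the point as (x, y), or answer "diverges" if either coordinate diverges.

C is separable, so gradient descent decouples: x follows -∂C/∂x, y follows -∂C/∂y.
∂C/∂x = -24x(x - 1)(x + 2); at x=-1 this is -48, so x increases.
∂C/∂y = -12(y - 1)(y + 4); at y=-1 this is 72, so y decreases.
x converges to its nearest critical value 0 (a local min of the x-part); y converges to -4. The iterate converges to (0, -4).

(0, -4)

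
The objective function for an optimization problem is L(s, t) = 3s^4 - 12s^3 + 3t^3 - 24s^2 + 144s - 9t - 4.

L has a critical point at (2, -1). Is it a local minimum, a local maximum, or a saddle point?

local maximum

The mixed partial ∂²L/∂s∂t is 0, so the Hessian at any point is diag(L_ss, L_tt) = diag(12(3s^2 - 6s - 4), 18t).
At (2, -1): H = diag(-48, -18).
Both eigenvalues are negative, so H is negative definite: a local maximum.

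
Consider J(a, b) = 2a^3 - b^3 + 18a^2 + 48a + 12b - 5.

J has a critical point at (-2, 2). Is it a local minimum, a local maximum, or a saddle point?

saddle point

The mixed partial ∂²J/∂a∂b is 0, so the Hessian at any point is diag(J_aa, J_bb) = diag(12(a + 3), -6b).
At (-2, 2): H = diag(12, -12).
The eigenvalues have opposite signs, so H is indefinite: a saddle point.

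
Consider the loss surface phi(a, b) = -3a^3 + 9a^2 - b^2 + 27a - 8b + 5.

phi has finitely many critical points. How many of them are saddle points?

1

phi separates as a function of a plus a function of b, so ∇phi=0 decouples.
∂phi/∂a = -9(a - 3)(a + 1) = 0 at a ∈ {-1, 3}; ∂phi/∂b = -2(b + 4) = 0 at b ∈ {-4}.
The Hessian is diagonal: diag(phi_aa, phi_bb). Second derivatives: phi_aa(-1)=36, phi_aa(3)=-36; phi_bb(-4)=-2.
Saddle points occur where the two diagonal entries have opposite signs: (-1, -4). Count: 1.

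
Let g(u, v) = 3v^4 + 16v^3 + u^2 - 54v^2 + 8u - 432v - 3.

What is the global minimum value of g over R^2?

-1126

g(u,v) separates as P(u) + Q(v) − 3, so its minimum is min P + min Q − 3.
P'(u) = 2u + 8 vanishes at u ∈ {-4}; Q'(v) = 12(v - 3)(v + 3)(v + 4) vanishes at v ∈ {-4, -3, 3}.
Local minima of P (where P''>0): P(-4)=-16. Local minima of Q: Q(-4)=608, Q(3)=-1107.
So the global minimum of g is P(-4) + Q(3) − 3 = -16 − 1107 − 3 = -1126, attained at (-4, 3).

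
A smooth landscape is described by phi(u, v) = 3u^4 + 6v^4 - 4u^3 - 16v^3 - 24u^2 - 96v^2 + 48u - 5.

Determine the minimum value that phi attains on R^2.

-1141

phi(u,v) separates as P(u) + Q(v) − 5, so its minimum is min P + min Q − 5.
P'(u) = 12(u - 2)(u - 1)(u + 2) vanishes at u ∈ {-2, 1, 2}; Q'(v) = 24v(v - 4)(v + 2) vanishes at v ∈ {-2, 0, 4}.
Local minima of P (where P''>0): P(-2)=-112, P(2)=16. Local minima of Q: Q(-2)=-160, Q(4)=-1024.
So the global minimum of phi is P(-2) + Q(4) − 5 = -112 − 1024 − 5 = -1141, attained at (-2, 4).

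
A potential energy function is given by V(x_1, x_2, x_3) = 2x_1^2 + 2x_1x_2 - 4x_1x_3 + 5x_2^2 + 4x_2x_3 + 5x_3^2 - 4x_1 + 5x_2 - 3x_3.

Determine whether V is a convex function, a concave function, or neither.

convex

V is quadratic, so its Hessian is the constant matrix H = [[4, 2, -4], [2, 10, 4], [-4, 4, 10]].
Leading principal minors: 4, 36, 72.
All positive ⇒ H ≻ 0 ⇒ convex.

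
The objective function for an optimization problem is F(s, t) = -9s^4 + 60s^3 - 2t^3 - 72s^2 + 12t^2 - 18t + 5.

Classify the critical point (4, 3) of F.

local maximum

The mixed partial ∂²F/∂s∂t is 0, so the Hessian at any point is diag(F_ss, F_tt) = diag(36(-3s^2 + 10s - 4), 12(-t + 2)).
At (4, 3): H = diag(-432, -12).
Both eigenvalues are negative, so H is negative definite: a local maximum.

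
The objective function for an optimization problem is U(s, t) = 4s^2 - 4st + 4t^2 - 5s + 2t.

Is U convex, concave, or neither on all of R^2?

convex

U is quadratic, so its Hessian is the constant matrix H = [[8, -4], [-4, 8]].
det(H) = 48, tr(H) = 16.
det(H) > 0 and tr(H) > 0, so H is positive definite everywhere: convex.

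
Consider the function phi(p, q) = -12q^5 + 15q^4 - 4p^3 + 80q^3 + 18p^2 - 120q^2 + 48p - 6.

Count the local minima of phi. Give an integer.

phi separates as a function of p plus a function of q, so ∇phi=0 decouples.
∂phi/∂p = -12(p - 4)(p + 1) = 0 at p ∈ {-1, 4}; ∂phi/∂q = -60q(q - 2)(q - 1)(q + 2) = 0 at q ∈ {-2, 0, 1, 2}.
The Hessian is diagonal: diag(phi_pp, phi_qq). Second derivatives: phi_pp(-1)=60, phi_pp(4)=-60; phi_qq(-2)=1440, phi_qq(0)=-240, phi_qq(1)=180, phi_qq(2)=-480.
Local minima occur where both diagonal entries positive: (-1, -2), (-1, 1). Count: 2.

2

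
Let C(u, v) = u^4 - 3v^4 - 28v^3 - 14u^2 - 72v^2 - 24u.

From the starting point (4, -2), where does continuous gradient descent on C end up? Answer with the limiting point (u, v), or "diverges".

C is separable, so gradient descent decouples: u follows -∂C/∂u, v follows -∂C/∂v.
∂C/∂u = 4(u - 3)(u + 1)(u + 2); at u=4 this is 120, so u decreases.
∂C/∂v = -12v(v + 3)(v + 4); at v=-2 this is 48, so v decreases.
u converges to its nearest critical value 3 (a local min of the u-part); v converges to -3. The iterate converges to (3, -3).

(3, -3)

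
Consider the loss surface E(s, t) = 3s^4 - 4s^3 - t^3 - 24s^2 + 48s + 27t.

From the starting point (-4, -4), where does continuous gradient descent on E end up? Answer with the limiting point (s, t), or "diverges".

E is separable, so gradient descent decouples: s follows -∂E/∂s, t follows -∂E/∂t.
∂E/∂s = 12(s - 2)(s - 1)(s + 2); at s=-4 this is -720, so s increases.
∂E/∂t = -3(t - 3)(t + 3); at t=-4 this is -21, so t increases.
s converges to its nearest critical value -2 (a local min of the s-part); t converges to -3. The iterate converges to (-2, -3).

(-2, -3)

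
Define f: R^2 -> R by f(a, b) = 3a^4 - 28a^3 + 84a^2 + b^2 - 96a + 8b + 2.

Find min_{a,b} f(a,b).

-78

f(a,b) separates as P(a) + Q(b) + 2, so its minimum is min P + min Q + 2.
P'(a) = 12(a - 4)(a - 2)(a - 1) vanishes at a ∈ {1, 2, 4}; Q'(b) = 2b + 8 vanishes at b ∈ {-4}.
Local minima of P (where P''>0): P(1)=-37, P(4)=-64. Local minima of Q: Q(-4)=-16.
So the global minimum of f is P(4) + Q(-4) + 2 = -64 − 16 + 2 = -78, attained at (4, -4).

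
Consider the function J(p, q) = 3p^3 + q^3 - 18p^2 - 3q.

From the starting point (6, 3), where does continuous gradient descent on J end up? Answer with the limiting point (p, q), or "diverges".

(4, 1)

J is separable, so gradient descent decouples: p follows -∂J/∂p, q follows -∂J/∂q.
∂J/∂p = 9p(p - 4); at p=6 this is 108, so p decreases.
∂J/∂q = 3(q - 1)(q + 1); at q=3 this is 24, so q decreases.
p converges to its nearest critical value 4 (a local min of the p-part); q converges to 1. The iterate converges to (4, 1).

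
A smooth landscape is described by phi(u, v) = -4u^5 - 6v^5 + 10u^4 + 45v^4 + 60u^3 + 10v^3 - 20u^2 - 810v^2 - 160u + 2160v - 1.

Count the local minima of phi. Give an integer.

4

phi separates as a function of u plus a function of v, so ∇phi=0 decouples.
∂phi/∂u = -20(u - 4)(u - 1)(u + 1)(u + 2) = 0 at u ∈ {-2, -1, 1, 4}; ∂phi/∂v = -30(v - 4)(v - 3)(v - 2)(v + 3) = 0 at v ∈ {-3, 2, 3, 4}.
The Hessian is diagonal: diag(phi_uu, phi_vv). Second derivatives: phi_uu(-2)=360, phi_uu(-1)=-200, phi_uu(1)=360, phi_uu(4)=-1800; phi_vv(-3)=6300, phi_vv(2)=-300, phi_vv(3)=180, phi_vv(4)=-420.
Local minima occur where both diagonal entries positive: (-2, -3), (-2, 3), (1, -3), (1, 3). Count: 4.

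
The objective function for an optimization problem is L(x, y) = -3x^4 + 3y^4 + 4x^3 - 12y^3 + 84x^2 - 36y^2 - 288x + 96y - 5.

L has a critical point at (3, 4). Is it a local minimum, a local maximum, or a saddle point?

The mixed partial ∂²L/∂x∂y is 0, so the Hessian at any point is diag(L_xx, L_yy) = diag(12(-3x^2 + 2x + 14), 36(y^2 - 2y - 2)).
At (3, 4): H = diag(-84, 216).
The eigenvalues have opposite signs, so H is indefinite: a saddle point.

saddle point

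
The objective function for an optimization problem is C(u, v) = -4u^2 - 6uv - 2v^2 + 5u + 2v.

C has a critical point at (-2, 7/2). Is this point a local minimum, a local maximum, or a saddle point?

The Hessian of C is constant: H = [[-8, -6], [-6, -4]].
det(H) = (-8)·(-4) − (-6)² = -4.
Since det(H) < 0, H is indefinite and the critical point is a saddle point.

saddle point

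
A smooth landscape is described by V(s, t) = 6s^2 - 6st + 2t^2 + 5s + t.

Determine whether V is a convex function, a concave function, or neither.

convex

V is quadratic, so its Hessian is the constant matrix H = [[12, -6], [-6, 4]].
det(H) = 12, tr(H) = 16.
det(H) > 0 and tr(H) > 0, so H is positive definite everywhere: convex.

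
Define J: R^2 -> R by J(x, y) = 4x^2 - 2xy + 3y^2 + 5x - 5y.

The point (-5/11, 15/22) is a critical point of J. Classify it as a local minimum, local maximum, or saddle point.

local minimum

The Hessian of J is constant: H = [[8, -2], [-2, 6]].
det(H) = 8·6 − (-2)² = 44.
det(H) > 0 and tr(H) = 14 > 0, so H is positive definite and the point is a local minimum.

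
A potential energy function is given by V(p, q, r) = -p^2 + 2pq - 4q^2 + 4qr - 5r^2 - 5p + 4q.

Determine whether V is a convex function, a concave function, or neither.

concave

V is quadratic, so its Hessian is the constant matrix H = [[-2, 2, 0], [2, -8, 4], [0, 4, -10]].
Leading principal minors: -2, 12, -88.
Signs alternate −, +, − ⇒ H ≺ 0 ⇒ concave.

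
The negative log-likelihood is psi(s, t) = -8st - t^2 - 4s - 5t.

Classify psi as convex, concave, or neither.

psi is quadratic, so its Hessian is the constant matrix H = [[0, -8], [-8, -2]].
det(H) = -64, tr(H) = -2.
det(H) < 0, so H is indefinite: neither convex nor concave.

neither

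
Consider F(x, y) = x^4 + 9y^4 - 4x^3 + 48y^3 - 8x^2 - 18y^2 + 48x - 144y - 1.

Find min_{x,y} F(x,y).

-561

F(x,y) separates as P(x) + Q(y) − 1, so its minimum is min P + min Q − 1.
P'(x) = 4(x - 3)(x - 2)(x + 2) vanishes at x ∈ {-2, 2, 3}; Q'(y) = 36(y - 1)(y + 1)(y + 4) vanishes at y ∈ {-4, -1, 1}.
Local minima of P (where P''>0): P(-2)=-80, P(3)=45. Local minima of Q: Q(-4)=-480, Q(1)=-105.
So the global minimum of F is P(-2) + Q(-4) − 1 = -80 − 480 − 1 = -561, attained at (-2, -4).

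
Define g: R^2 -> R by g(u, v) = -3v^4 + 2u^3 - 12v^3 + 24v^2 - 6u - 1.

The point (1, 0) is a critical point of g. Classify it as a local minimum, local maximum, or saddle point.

The mixed partial ∂²g/∂u∂v is 0, so the Hessian at any point is diag(g_uu, g_vv) = diag(12u, 12(-3v^2 - 6v + 4)).
At (1, 0): H = diag(12, 48).
Both eigenvalues are positive, so H is positive definite: a local minimum.

local minimum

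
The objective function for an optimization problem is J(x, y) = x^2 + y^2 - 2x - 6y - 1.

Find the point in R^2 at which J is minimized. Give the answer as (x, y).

(1, 3)

J(x,y) separates as P(x) + Q(y) − 1, so its minimum is min P + min Q − 1.
P'(x) = 2x - 2 vanishes at x ∈ {1}; Q'(y) = 2y - 6 vanishes at y ∈ {3}.
Local minima of P (where P''>0): P(1)=-1. Local minima of Q: Q(3)=-9.
So the global minimum of J is P(1) + Q(3) − 1 = -1 − 9 − 1 = -11, attained at (1, 3).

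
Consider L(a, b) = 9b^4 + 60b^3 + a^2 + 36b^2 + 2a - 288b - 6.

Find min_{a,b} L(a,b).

-190

L(a,b) separates as P(a) + Q(b) − 6, so its minimum is min P + min Q − 6.
P'(a) = 2a + 2 vanishes at a ∈ {-1}; Q'(b) = 36(b - 1)(b + 2)(b + 4) vanishes at b ∈ {-4, -2, 1}.
Local minima of P (where P''>0): P(-1)=-1. Local minima of Q: Q(-4)=192, Q(1)=-183.
So the global minimum of L is P(-1) + Q(1) − 6 = -1 − 183 − 6 = -190, attained at (-1, 1).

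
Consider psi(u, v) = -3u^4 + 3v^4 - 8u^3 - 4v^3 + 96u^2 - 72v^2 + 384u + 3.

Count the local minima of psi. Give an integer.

psi separates as a function of u plus a function of v, so ∇psi=0 decouples.
∂psi/∂u = -12(u - 4)(u + 2)(u + 4) = 0 at u ∈ {-4, -2, 4}; ∂psi/∂v = 12v(v - 4)(v + 3) = 0 at v ∈ {-3, 0, 4}.
The Hessian is diagonal: diag(psi_uu, psi_vv). Second derivatives: psi_uu(-4)=-192, psi_uu(-2)=144, psi_uu(4)=-576; psi_vv(-3)=252, psi_vv(0)=-144, psi_vv(4)=336.
Local minima occur where both diagonal entries positive: (-2, -3), (-2, 4). Count: 2.

2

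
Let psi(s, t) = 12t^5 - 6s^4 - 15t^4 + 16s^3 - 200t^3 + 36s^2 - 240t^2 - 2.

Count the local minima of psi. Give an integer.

2

psi separates as a function of s plus a function of t, so ∇psi=0 decouples.
∂psi/∂s = -24s(s - 3)(s + 1) = 0 at s ∈ {-1, 0, 3}; ∂psi/∂t = 60t(t - 4)(t + 1)(t + 2) = 0 at t ∈ {-2, -1, 0, 4}.
The Hessian is diagonal: diag(psi_ss, psi_tt). Second derivatives: psi_ss(-1)=-96, psi_ss(0)=72, psi_ss(3)=-288; psi_tt(-2)=-720, psi_tt(-1)=300, psi_tt(0)=-480, psi_tt(4)=7200.
Local minima occur where both diagonal entries positive: (0, -1), (0, 4). Count: 2.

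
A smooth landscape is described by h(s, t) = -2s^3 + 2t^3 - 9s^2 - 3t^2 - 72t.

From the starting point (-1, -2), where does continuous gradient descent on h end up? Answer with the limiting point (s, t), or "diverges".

h is separable, so gradient descent decouples: s follows -∂h/∂s, t follows -∂h/∂t.
∂h/∂s = -6s(s + 3); at s=-1 this is 12, so s decreases.
∂h/∂t = 6(t - 4)(t + 3); at t=-2 this is -36, so t increases.
s converges to its nearest critical value -3 (a local min of the s-part); t converges to 4. The iterate converges to (-3, 4).

(-3, 4)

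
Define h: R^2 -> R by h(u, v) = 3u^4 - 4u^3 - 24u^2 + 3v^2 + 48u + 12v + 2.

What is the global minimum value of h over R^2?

h(u,v) separates as P(u) + Q(v) + 2, so its minimum is min P + min Q + 2.
P'(u) = 12(u - 2)(u - 1)(u + 2) vanishes at u ∈ {-2, 1, 2}; Q'(v) = 6v + 12 vanishes at v ∈ {-2}.
Local minima of P (where P''>0): P(-2)=-112, P(2)=16. Local minima of Q: Q(-2)=-12.
So the global minimum of h is P(-2) + Q(-2) + 2 = -112 − 12 + 2 = -122, attained at (-2, -2).

-122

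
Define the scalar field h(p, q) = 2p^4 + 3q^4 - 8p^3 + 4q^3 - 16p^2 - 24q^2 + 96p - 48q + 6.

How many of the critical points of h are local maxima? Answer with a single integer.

h separates as a function of p plus a function of q, so ∇h=0 decouples.
∂h/∂p = 8(p - 3)(p - 2)(p + 2) = 0 at p ∈ {-2, 2, 3}; ∂h/∂q = 12(q - 2)(q + 1)(q + 2) = 0 at q ∈ {-2, -1, 2}.
The Hessian is diagonal: diag(h_pp, h_qq). Second derivatives: h_pp(-2)=160, h_pp(2)=-32, h_pp(3)=40; h_qq(-2)=48, h_qq(-1)=-36, h_qq(2)=144.
Local maxima occur where both diagonal entries negative: (2, -1). Count: 1.

1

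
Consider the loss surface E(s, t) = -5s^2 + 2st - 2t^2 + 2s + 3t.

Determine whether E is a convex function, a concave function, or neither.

concave

E is quadratic, so its Hessian is the constant matrix H = [[-10, 2], [2, -4]].
det(H) = 36, tr(H) = -14.
det(H) > 0 and tr(H) < 0, so H is negative definite everywhere: concave.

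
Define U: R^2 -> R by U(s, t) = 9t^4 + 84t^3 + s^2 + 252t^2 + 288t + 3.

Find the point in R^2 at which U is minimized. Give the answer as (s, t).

(0, -4)

U(s,t) separates as P(s) + Q(t) + 3, so its minimum is min P + min Q + 3.
P'(s) = 2s vanishes at s ∈ {0}; Q'(t) = 36(t + 1)(t + 2)(t + 4) vanishes at t ∈ {-4, -2, -1}.
Local minima of P (where P''>0): P(0)=0. Local minima of Q: Q(-4)=-192, Q(-1)=-111.
So the global minimum of U is P(0) + Q(-4) + 3 = 0 − 192 + 3 = -189, attained at (0, -4).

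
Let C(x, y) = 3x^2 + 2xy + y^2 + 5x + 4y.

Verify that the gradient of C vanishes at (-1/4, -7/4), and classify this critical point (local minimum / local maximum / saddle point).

local minimum

∇C = (6x + 2y + 5, 2x + 2y + 4); substituting (-1/4, -7/4) gives ∇C = (0, 0), so (-1/4, -7/4) is indeed a critical point.
The Hessian of C is constant: H = [[6, 2], [2, 2]].
det(H) = 6·2 − 2² = 8.
det(H) > 0 and tr(H) = 8 > 0, so H is positive definite and the point is a local minimum.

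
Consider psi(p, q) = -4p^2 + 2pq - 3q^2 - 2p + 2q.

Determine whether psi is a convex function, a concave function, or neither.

concave

psi is quadratic, so its Hessian is the constant matrix H = [[-8, 2], [2, -6]].
det(H) = 44, tr(H) = -14.
det(H) > 0 and tr(H) < 0, so H is negative definite everywhere: concave.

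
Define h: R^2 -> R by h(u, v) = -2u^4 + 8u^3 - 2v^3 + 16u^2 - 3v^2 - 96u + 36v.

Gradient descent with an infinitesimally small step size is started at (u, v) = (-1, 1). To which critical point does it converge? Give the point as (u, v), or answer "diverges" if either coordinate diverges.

h is separable, so gradient descent decouples: u follows -∂h/∂u, v follows -∂h/∂v.
∂h/∂u = -8(u - 3)(u - 2)(u + 2); at u=-1 this is -96, so u increases.
∂h/∂v = -6(v - 2)(v + 3); at v=1 this is 24, so v decreases.
u converges to its nearest critical value 2 (a local min of the u-part); v converges to -3. The iterate converges to (2, -3).

(2, -3)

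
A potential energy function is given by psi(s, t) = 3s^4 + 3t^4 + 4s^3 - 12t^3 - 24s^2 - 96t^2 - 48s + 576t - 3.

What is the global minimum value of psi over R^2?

-2419

psi(s,t) separates as P(s) + Q(t) − 3, so its minimum is min P + min Q − 3.
P'(s) = 12(s - 2)(s + 1)(s + 2) vanishes at s ∈ {-2, -1, 2}; Q'(t) = 12(t - 4)(t - 3)(t + 4) vanishes at t ∈ {-4, 3, 4}.
Local minima of P (where P''>0): P(-2)=16, P(2)=-112. Local minima of Q: Q(-4)=-2304, Q(4)=768.
So the global minimum of psi is P(2) + Q(-4) − 3 = -112 − 2304 − 3 = -2419, attained at (2, -4).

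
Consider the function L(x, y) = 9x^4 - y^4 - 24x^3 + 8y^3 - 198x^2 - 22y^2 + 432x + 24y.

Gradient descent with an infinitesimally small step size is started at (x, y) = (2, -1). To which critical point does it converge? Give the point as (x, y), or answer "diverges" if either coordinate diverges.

diverges

L is separable, so gradient descent decouples: x follows -∂L/∂x, y follows -∂L/∂y.
∂L/∂x = 36(x - 4)(x - 1)(x + 3); at x=2 this is -360, so x increases.
∂L/∂y = -4(y - 3)(y - 2)(y - 1); at y=-1 this is 96, so y decreases.
The y-coordinate has no critical point in that direction and runs off to infinity.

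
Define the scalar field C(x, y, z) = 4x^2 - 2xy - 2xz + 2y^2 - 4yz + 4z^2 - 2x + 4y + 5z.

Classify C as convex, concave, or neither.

convex

C is quadratic, so its Hessian is the constant matrix H = [[8, -2, -2], [-2, 4, -4], [-2, -4, 8]].
Leading principal minors: 8, 28, 48.
All positive ⇒ H ≻ 0 ⇒ convex.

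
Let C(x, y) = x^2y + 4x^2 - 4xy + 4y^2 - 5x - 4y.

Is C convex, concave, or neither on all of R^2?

The term x^2y is cubic, so the Hessian is not constant.
∂²C/∂x² = 2y + 8, which takes both signs as y varies (negative for sufficiently negative y). A diagonal entry of the Hessian changing sign means the Hessian is neither positive- nor negative-semidefinite on all of R^2.

neither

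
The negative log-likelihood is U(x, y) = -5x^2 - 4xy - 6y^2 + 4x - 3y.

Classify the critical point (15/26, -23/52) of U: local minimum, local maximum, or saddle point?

local maximum

The Hessian of U is constant: H = [[-10, -4], [-4, -12]].
det(H) = (-10)·(-12) − (-4)² = 104.
det(H) > 0 and tr(H) = -22 < 0, so H is negative definite and the point is a local maximum.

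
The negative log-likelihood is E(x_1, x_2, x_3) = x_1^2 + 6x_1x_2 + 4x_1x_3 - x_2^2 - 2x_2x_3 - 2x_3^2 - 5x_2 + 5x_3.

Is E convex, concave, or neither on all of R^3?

neither

E is quadratic, so its Hessian is the constant matrix H = [[2, 6, 4], [6, -2, -2], [4, -2, -4]].
Leading principal minors: 2, -40, 88.
Neither pattern holds ⇒ H is indefinite ⇒ neither convex nor concave.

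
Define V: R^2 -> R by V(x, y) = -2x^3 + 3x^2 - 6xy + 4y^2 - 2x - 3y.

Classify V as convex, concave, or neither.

The term -2x^3 is cubic, so the Hessian is not constant.
∂²V/∂x² = -12x + 6, which takes both signs as x varies (negative for sufficiently large x). A diagonal entry of the Hessian changing sign means the Hessian is neither positive- nor negative-semidefinite on all of R^2.

neither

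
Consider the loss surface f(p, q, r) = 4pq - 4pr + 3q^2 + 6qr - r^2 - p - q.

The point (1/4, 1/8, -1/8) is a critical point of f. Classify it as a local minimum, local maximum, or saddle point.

The Hessian is constant: H = [[0, 4, -4], [4, 6, 6], [-4, 6, -2]].
Leading principal minors: Δ₁ = 0, Δ₂ = -16, Δ₃ = -256.
The minors fit neither the all-positive nor the alternating-sign pattern, so H is indefinite: a saddle point.

saddle point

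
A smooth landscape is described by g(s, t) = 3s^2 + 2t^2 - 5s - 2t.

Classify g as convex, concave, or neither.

convex

g is quadratic, so its Hessian is the constant matrix H = [[6, 0], [0, 4]].
det(H) = 24, tr(H) = 10.
det(H) > 0 and tr(H) > 0, so H is positive definite everywhere: convex.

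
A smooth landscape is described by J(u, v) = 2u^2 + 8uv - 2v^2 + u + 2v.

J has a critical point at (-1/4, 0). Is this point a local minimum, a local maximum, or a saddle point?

The Hessian of J is constant: H = [[4, 8], [8, -4]].
det(H) = 4·(-4) − 8² = -80.
Since det(H) < 0, H is indefinite and the critical point is a saddle point.

saddle point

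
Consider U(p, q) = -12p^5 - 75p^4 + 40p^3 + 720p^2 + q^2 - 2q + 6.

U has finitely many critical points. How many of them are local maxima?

0

U separates as a function of p plus a function of q, so ∇U=0 decouples.
∂U/∂p = -60p(p - 2)(p + 3)(p + 4) = 0 at p ∈ {-4, -3, 0, 2}; ∂U/∂q = 2(q - 1) = 0 at q ∈ {1}.
The Hessian is diagonal: diag(U_pp, U_qq). Second derivatives: U_pp(-4)=1440, U_pp(-3)=-900, U_pp(0)=1440, U_pp(2)=-3600; U_qq(1)=2.
Local maxima occur where both diagonal entries negative: none. Count: 0.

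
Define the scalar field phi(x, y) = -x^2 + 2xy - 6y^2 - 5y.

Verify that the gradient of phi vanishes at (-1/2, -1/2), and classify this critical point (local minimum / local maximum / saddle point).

local maximum

∇phi = (-2x + 2y, 2x - 12y - 5); substituting (-1/2, -1/2) gives ∇phi = (0, 0), so (-1/2, -1/2) is indeed a critical point.
The Hessian of phi is constant: H = [[-2, 2], [2, -12]].
det(H) = (-2)·(-12) − 2² = 20.
det(H) > 0 and tr(H) = -14 < 0, so H is negative definite and the point is a local maximum.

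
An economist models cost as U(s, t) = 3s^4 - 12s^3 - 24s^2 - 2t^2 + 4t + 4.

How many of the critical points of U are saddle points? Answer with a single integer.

2

U separates as a function of s plus a function of t, so ∇U=0 decouples.
∂U/∂s = 12s(s - 4)(s + 1) = 0 at s ∈ {-1, 0, 4}; ∂U/∂t = -4(t - 1) = 0 at t ∈ {1}.
The Hessian is diagonal: diag(U_ss, U_tt). Second derivatives: U_ss(-1)=60, U_ss(0)=-48, U_ss(4)=240; U_tt(1)=-4.
Saddle points occur where the two diagonal entries have opposite signs: (-1, 1), (4, 1). Count: 2.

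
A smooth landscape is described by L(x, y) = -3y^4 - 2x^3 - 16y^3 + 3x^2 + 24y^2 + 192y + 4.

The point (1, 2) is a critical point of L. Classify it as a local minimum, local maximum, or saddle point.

local maximum

The mixed partial ∂²L/∂x∂y is 0, so the Hessian at any point is diag(L_xx, L_yy) = diag(6(-2x + 1), 12(-3y^2 - 8y + 4)).
At (1, 2): H = diag(-6, -288).
Both eigenvalues are negative, so H is negative definite: a local maximum.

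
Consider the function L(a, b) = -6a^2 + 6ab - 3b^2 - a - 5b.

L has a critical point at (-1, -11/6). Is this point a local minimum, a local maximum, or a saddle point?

local maximum

The Hessian of L is constant: H = [[-12, 6], [6, -6]].
det(H) = (-12)·(-6) − 6² = 36.
det(H) > 0 and tr(H) = -18 < 0, so H is negative definite and the point is a local maximum.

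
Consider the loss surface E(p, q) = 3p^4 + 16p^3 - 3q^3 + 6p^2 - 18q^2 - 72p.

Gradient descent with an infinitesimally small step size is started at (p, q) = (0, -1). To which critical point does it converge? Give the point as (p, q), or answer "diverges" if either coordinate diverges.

E is separable, so gradient descent decouples: p follows -∂E/∂p, q follows -∂E/∂q.
∂E/∂p = 12(p - 1)(p + 2)(p + 3); at p=0 this is -72, so p increases.
∂E/∂q = -9q(q + 4); at q=-1 this is 27, so q decreases.
p converges to its nearest critical value 1 (a local min of the p-part); q converges to -4. The iterate converges to (1, -4).

(1, -4)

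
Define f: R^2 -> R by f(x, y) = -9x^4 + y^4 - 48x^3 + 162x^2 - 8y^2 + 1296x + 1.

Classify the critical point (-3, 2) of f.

The mixed partial ∂²f/∂x∂y is 0, so the Hessian at any point is diag(f_xx, f_yy) = diag(36(-3x^2 - 8x + 9), 4(3y^2 - 4)).
At (-3, 2): H = diag(216, 32).
Both eigenvalues are positive, so H is positive definite: a local minimum.

local minimum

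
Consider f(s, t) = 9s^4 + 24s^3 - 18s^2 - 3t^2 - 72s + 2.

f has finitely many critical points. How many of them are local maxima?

f separates as a function of s plus a function of t, so ∇f=0 decouples.
∂f/∂s = 36(s - 1)(s + 1)(s + 2) = 0 at s ∈ {-2, -1, 1}; ∂f/∂t = -6t = 0 at t ∈ {0}.
The Hessian is diagonal: diag(f_ss, f_tt). Second derivatives: f_ss(-2)=108, f_ss(-1)=-72, f_ss(1)=216; f_tt(0)=-6.
Local maxima occur where both diagonal entries negative: (-1, 0). Count: 1.

1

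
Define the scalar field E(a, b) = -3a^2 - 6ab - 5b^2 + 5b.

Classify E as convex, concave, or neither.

E is quadratic, so its Hessian is the constant matrix H = [[-6, -6], [-6, -10]].
det(H) = 24, tr(H) = -16.
det(H) > 0 and tr(H) < 0, so H is negative definite everywhere: concave.

concave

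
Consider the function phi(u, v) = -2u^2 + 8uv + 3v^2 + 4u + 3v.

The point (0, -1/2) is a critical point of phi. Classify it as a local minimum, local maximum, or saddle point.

saddle point

The Hessian of phi is constant: H = [[-4, 8], [8, 6]].
det(H) = (-4)·6 − 8² = -88.
Since det(H) < 0, H is indefinite and the critical point is a saddle point.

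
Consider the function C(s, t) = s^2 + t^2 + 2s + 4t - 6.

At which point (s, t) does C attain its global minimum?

(-1, -2)

C(s,t) separates as P(s) + Q(t) − 6, so its minimum is min P + min Q − 6.
P'(s) = 2s + 2 vanishes at s ∈ {-1}; Q'(t) = 2(t + 2) vanishes at t ∈ {-2}.
Local minima of P (where P''>0): P(-1)=-1. Local minima of Q: Q(-2)=-4.
So the global minimum of C is P(-1) + Q(-2) − 6 = -1 − 4 − 6 = -11, attained at (-1, -2).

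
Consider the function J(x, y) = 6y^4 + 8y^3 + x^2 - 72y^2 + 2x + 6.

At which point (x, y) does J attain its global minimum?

(-1, -3)

J(x,y) separates as P(x) + Q(y) + 6, so its minimum is min P + min Q + 6.
P'(x) = 2x + 2 vanishes at x ∈ {-1}; Q'(y) = 24y(y - 2)(y + 3) vanishes at y ∈ {-3, 0, 2}.
Local minima of P (where P''>0): P(-1)=-1. Local minima of Q: Q(-3)=-378, Q(2)=-128.
So the global minimum of J is P(-1) + Q(-3) + 6 = -1 − 378 + 6 = -373, attained at (-1, -3).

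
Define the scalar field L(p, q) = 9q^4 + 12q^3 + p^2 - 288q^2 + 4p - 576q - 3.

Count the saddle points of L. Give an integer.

L separates as a function of p plus a function of q, so ∇L=0 decouples.
∂L/∂p = 2(p + 2) = 0 at p ∈ {-2}; ∂L/∂q = 36(q - 4)(q + 1)(q + 4) = 0 at q ∈ {-4, -1, 4}.
The Hessian is diagonal: diag(L_pp, L_qq). Second derivatives: L_pp(-2)=2; L_qq(-4)=864, L_qq(-1)=-540, L_qq(4)=1440.
Saddle points occur where the two diagonal entries have opposite signs: (-2, -1). Count: 1.

1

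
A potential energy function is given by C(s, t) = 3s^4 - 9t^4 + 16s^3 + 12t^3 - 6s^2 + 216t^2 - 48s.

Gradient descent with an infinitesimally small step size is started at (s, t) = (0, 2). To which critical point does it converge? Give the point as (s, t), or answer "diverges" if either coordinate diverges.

(1, 0)

C is separable, so gradient descent decouples: s follows -∂C/∂s, t follows -∂C/∂t.
∂C/∂s = 12(s - 1)(s + 1)(s + 4); at s=0 this is -48, so s increases.
∂C/∂t = -36t(t - 4)(t + 3); at t=2 this is 720, so t decreases.
s converges to its nearest critical value 1 (a local min of the s-part); t converges to 0. The iterate converges to (1, 0).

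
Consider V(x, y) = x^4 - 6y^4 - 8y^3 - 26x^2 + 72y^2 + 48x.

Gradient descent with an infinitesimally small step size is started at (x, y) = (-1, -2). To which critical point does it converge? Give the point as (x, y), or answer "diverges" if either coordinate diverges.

(-4, 0)

V is separable, so gradient descent decouples: x follows -∂V/∂x, y follows -∂V/∂y.
∂V/∂x = 4(x - 3)(x - 1)(x + 4); at x=-1 this is 96, so x decreases.
∂V/∂y = -24y(y - 2)(y + 3); at y=-2 this is -192, so y increases.
x converges to its nearest critical value -4 (a local min of the x-part); y converges to 0. The iterate converges to (-4, 0).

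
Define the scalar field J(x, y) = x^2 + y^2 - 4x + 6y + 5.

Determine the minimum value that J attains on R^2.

J(x,y) separates as P(x) + Q(y) + 5, so its minimum is min P + min Q + 5.
P'(x) = 2x - 4 vanishes at x ∈ {2}; Q'(y) = 2y + 6 vanishes at y ∈ {-3}.
Local minima of P (where P''>0): P(2)=-4. Local minima of Q: Q(-3)=-9.
So the global minimum of J is P(2) + Q(-3) + 5 = -4 − 9 + 5 = -8, attained at (2, -3).

-8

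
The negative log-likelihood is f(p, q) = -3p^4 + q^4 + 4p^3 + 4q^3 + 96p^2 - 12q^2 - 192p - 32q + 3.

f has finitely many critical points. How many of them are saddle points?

f separates as a function of p plus a function of q, so ∇f=0 decouples.
∂f/∂p = -12(p - 4)(p - 1)(p + 4) = 0 at p ∈ {-4, 1, 4}; ∂f/∂q = 4(q - 2)(q + 1)(q + 4) = 0 at q ∈ {-4, -1, 2}.
The Hessian is diagonal: diag(f_pp, f_qq). Second derivatives: f_pp(-4)=-480, f_pp(1)=180, f_pp(4)=-288; f_qq(-4)=72, f_qq(-1)=-36, f_qq(2)=72.
Saddle points occur where the two diagonal entries have opposite signs: (-4, -4), (-4, 2), (1, -1), (4, -4), (4, 2). Count: 5.

5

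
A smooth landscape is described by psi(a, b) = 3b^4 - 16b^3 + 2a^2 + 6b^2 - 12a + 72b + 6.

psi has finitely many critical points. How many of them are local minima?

psi separates as a function of a plus a function of b, so ∇psi=0 decouples.
∂psi/∂a = 4(a - 3) = 0 at a ∈ {3}; ∂psi/∂b = 12(b - 3)(b - 2)(b + 1) = 0 at b ∈ {-1, 2, 3}.
The Hessian is diagonal: diag(psi_aa, psi_bb). Second derivatives: psi_aa(3)=4; psi_bb(-1)=144, psi_bb(2)=-36, psi_bb(3)=48.
Local minima occur where both diagonal entries positive: (3, -1), (3, 3). Count: 2.

2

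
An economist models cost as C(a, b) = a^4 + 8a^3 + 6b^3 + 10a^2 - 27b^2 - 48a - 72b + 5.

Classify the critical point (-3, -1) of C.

local maximum

The mixed partial ∂²C/∂a∂b is 0, so the Hessian at any point is diag(C_aa, C_bb) = diag(4(3a^2 + 12a + 5), 18(2b - 3)).
At (-3, -1): H = diag(-16, -90).
Both eigenvalues are negative, so H is negative definite: a local maximum.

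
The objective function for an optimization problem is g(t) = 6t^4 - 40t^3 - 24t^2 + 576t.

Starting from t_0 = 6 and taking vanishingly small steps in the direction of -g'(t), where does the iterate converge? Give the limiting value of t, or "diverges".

g'(t) = 24(t - 4)(t - 3)(t + 2), so g'(6) = 1152.
Gradient descent moves in the -g' direction, i.e. t is decreasing.
The nearest critical point in that direction is t = 4, where g'' = 144 > 0 (a local minimum). The iterate converges there.

4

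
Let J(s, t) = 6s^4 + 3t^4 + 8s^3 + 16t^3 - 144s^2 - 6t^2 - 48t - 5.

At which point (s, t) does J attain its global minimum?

(-4, -4)

J(s,t) separates as P(s) + Q(t) − 5, so its minimum is min P + min Q − 5.
P'(s) = 24s(s - 3)(s + 4) vanishes at s ∈ {-4, 0, 3}; Q'(t) = 12(t - 1)(t + 1)(t + 4) vanishes at t ∈ {-4, -1, 1}.
Local minima of P (where P''>0): P(-4)=-1280, P(3)=-594. Local minima of Q: Q(-4)=-160, Q(1)=-35.
So the global minimum of J is P(-4) + Q(-4) − 5 = -1280 − 160 − 5 = -1445, attained at (-4, -4).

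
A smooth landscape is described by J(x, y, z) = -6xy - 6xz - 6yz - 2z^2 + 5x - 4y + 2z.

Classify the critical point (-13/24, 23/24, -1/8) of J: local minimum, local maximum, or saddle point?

saddle point

The Hessian is constant: H = [[0, -6, -6], [-6, 0, -6], [-6, -6, -4]].
Leading principal minors: Δ₁ = 0, Δ₂ = -36, Δ₃ = -288.
The minors fit neither the all-positive nor the alternating-sign pattern, so H is indefinite: a saddle point.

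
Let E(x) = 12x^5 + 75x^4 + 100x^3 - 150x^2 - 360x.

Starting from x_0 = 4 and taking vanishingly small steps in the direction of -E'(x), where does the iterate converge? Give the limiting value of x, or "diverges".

E'(x) = 60(x - 1)(x + 1)(x + 2)(x + 3), so E'(4) = 37800.
Gradient descent moves in the -E' direction, i.e. x is decreasing.
The nearest critical point in that direction is x = 1, where E'' = 1440 > 0 (a local minimum). The iterate converges there.

1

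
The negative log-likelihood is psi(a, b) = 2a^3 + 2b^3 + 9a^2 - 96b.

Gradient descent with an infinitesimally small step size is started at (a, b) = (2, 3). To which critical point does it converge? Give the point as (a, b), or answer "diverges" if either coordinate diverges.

(0, 4)

psi is separable, so gradient descent decouples: a follows -∂psi/∂a, b follows -∂psi/∂b.
∂psi/∂a = 6a(a + 3); at a=2 this is 60, so a decreases.
∂psi/∂b = 6(b - 4)(b + 4); at b=3 this is -42, so b increases.
a converges to its nearest critical value 0 (a local min of the a-part); b converges to 4. The iterate converges to (0, 4).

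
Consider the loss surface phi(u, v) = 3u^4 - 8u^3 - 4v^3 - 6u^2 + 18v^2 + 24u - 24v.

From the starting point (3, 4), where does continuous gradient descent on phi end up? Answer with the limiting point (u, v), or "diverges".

diverges

phi is separable, so gradient descent decouples: u follows -∂phi/∂u, v follows -∂phi/∂v.
∂phi/∂u = 12(u - 2)(u - 1)(u + 1); at u=3 this is 96, so u decreases.
∂phi/∂v = -12(v - 2)(v - 1); at v=4 this is -72, so v increases.
The v-coordinate has no critical point in that direction and runs off to infinity.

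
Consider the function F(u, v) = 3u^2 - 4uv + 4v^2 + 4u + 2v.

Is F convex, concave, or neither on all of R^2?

F is quadratic, so its Hessian is the constant matrix H = [[6, -4], [-4, 8]].
det(H) = 32, tr(H) = 14.
det(H) > 0 and tr(H) > 0, so H is positive definite everywhere: convex.

convex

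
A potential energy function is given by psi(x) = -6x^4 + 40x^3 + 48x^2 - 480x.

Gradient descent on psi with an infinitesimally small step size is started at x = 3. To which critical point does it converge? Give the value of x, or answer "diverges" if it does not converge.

2

psi'(x) = -24(x - 5)(x - 2)(x + 2), so psi'(3) = 240.
Gradient descent moves in the -psi' direction, i.e. x is decreasing.
The nearest critical point in that direction is x = 2, where psi'' = 288 > 0 (a local minimum). The iterate converges there.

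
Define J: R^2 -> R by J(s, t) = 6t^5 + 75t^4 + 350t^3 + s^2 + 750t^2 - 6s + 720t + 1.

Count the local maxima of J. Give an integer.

J separates as a function of s plus a function of t, so ∇J=0 decouples.
∂J/∂s = 2(s - 3) = 0 at s ∈ {3}; ∂J/∂t = 30(t + 1)(t + 2)(t + 3)(t + 4) = 0 at t ∈ {-4, -3, -2, -1}.
The Hessian is diagonal: diag(J_ss, J_tt). Second derivatives: J_ss(3)=2; J_tt(-4)=-180, J_tt(-3)=60, J_tt(-2)=-60, J_tt(-1)=180.
Local maxima occur where both diagonal entries negative: none. Count: 0.

0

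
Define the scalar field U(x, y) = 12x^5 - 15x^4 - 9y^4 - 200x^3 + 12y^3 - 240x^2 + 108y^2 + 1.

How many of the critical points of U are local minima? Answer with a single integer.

2

U separates as a function of x plus a function of y, so ∇U=0 decouples.
∂U/∂x = 60x(x - 4)(x + 1)(x + 2) = 0 at x ∈ {-2, -1, 0, 4}; ∂U/∂y = -36y(y - 3)(y + 2) = 0 at y ∈ {-2, 0, 3}.
The Hessian is diagonal: diag(U_xx, U_yy). Second derivatives: U_xx(-2)=-720, U_xx(-1)=300, U_xx(0)=-480, U_xx(4)=7200; U_yy(-2)=-360, U_yy(0)=216, U_yy(3)=-540.
Local minima occur where both diagonal entries positive: (-1, 0), (4, 0). Count: 2.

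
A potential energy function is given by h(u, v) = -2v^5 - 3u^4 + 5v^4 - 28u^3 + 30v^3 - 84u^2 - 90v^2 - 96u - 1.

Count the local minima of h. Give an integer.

2

h separates as a function of u plus a function of v, so ∇h=0 decouples.
∂h/∂u = -12(u + 1)(u + 2)(u + 4) = 0 at u ∈ {-4, -2, -1}; ∂h/∂v = -10v(v - 3)(v - 2)(v + 3) = 0 at v ∈ {-3, 0, 2, 3}.
The Hessian is diagonal: diag(h_uu, h_vv). Second derivatives: h_uu(-4)=-72, h_uu(-2)=24, h_uu(-1)=-36; h_vv(-3)=900, h_vv(0)=-180, h_vv(2)=100, h_vv(3)=-180.
Local minima occur where both diagonal entries positive: (-2, -3), (-2, 2). Count: 2.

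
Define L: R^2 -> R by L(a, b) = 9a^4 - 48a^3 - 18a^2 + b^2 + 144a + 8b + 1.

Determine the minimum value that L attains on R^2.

-495

L(a,b) separates as P(a) + Q(b) + 1, so its minimum is min P + min Q + 1.
P'(a) = 36(a - 4)(a - 1)(a + 1) vanishes at a ∈ {-1, 1, 4}; Q'(b) = 2b + 8 vanishes at b ∈ {-4}.
Local minima of P (where P''>0): P(-1)=-105, P(4)=-480. Local minima of Q: Q(-4)=-16.
So the global minimum of L is P(4) + Q(-4) + 1 = -480 − 16 + 1 = -495, attained at (4, -4).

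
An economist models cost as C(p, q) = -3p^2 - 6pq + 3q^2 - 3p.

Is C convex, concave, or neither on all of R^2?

neither

C is quadratic, so its Hessian is the constant matrix H = [[-6, -6], [-6, 6]].
det(H) = -72, tr(H) = 0.
det(H) < 0, so H is indefinite: neither convex nor concave.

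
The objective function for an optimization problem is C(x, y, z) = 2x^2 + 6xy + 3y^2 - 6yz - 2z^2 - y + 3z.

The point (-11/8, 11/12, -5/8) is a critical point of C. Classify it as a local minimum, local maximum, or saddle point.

saddle point

The Hessian is constant: H = [[4, 6, 0], [6, 6, -6], [0, -6, -4]].
Leading principal minors: Δ₁ = 4, Δ₂ = -12, Δ₃ = -96.
The minors fit neither the all-positive nor the alternating-sign pattern, so H is indefinite: a saddle point.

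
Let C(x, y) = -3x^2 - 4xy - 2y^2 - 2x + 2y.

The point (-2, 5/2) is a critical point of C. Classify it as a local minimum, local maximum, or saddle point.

The Hessian of C is constant: H = [[-6, -4], [-4, -4]].
det(H) = (-6)·(-4) − (-4)² = 8.
det(H) > 0 and tr(H) = -10 < 0, so H is negative definite and the point is a local maximum.

local maximum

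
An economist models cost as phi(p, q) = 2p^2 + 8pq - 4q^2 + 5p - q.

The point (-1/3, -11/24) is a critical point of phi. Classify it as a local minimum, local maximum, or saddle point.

The Hessian of phi is constant: H = [[4, 8], [8, -8]].
det(H) = 4·(-8) − 8² = -96.
Since det(H) < 0, H is indefinite and the critical point is a saddle point.

saddle point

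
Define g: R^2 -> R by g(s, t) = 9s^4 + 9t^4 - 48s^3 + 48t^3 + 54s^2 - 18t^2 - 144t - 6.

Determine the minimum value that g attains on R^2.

g(s,t) separates as P(s) + Q(t) − 6, so its minimum is min P + min Q − 6.
P'(s) = 36s(s - 3)(s - 1) vanishes at s ∈ {0, 1, 3}; Q'(t) = 36(t - 1)(t + 1)(t + 4) vanishes at t ∈ {-4, -1, 1}.
Local minima of P (where P''>0): P(0)=0, P(3)=-81. Local minima of Q: Q(-4)=-480, Q(1)=-105.
So the global minimum of g is P(3) + Q(-4) − 6 = -81 − 480 − 6 = -567, attained at (3, -4).

-567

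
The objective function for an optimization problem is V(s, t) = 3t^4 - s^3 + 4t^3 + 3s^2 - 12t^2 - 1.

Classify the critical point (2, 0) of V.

local maximum

The mixed partial ∂²V/∂s∂t is 0, so the Hessian at any point is diag(V_ss, V_tt) = diag(6(-s + 1), 12(3t^2 + 2t - 2)).
At (2, 0): H = diag(-6, -24).
Both eigenvalues are negative, so H is negative definite: a local maximum.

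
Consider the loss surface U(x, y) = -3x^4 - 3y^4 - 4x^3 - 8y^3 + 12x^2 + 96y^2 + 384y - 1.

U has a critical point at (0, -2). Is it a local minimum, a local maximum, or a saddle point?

The mixed partial ∂²U/∂x∂y is 0, so the Hessian at any point is diag(U_xx, U_yy) = diag(12(-3x^2 - 2x + 2), 12(-3y^2 - 4y + 16)).
At (0, -2): H = diag(24, 144).
Both eigenvalues are positive, so H is positive definite: a local minimum.

local minimum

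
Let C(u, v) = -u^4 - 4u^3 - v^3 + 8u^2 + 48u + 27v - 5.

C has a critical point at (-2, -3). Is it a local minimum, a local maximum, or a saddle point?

The mixed partial ∂²C/∂u∂v is 0, so the Hessian at any point is diag(C_uu, C_vv) = diag(4(-3u^2 - 6u + 4), -6v).
At (-2, -3): H = diag(16, 18).
Both eigenvalues are positive, so H is positive definite: a local minimum.

local minimum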